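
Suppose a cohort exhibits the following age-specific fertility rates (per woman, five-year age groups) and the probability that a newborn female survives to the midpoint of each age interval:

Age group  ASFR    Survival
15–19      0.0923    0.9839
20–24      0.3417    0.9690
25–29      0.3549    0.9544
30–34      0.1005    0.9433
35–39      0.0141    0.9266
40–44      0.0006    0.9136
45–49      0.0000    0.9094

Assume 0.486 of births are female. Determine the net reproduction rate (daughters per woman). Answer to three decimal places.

Proportion female at birth = 0.486.
Per-age-group product (5 × ASFR × survival probability):
  15–19: 5 × 0.0923 × 0.9839 = 0.45407
  20–24: 5 × 0.3417 × 0.9690 = 1.65554
  25–29: 5 × 0.3549 × 0.9544 = 1.69358
  30–34: 5 × 0.1005 × 0.9433 = 0.47401
  35–39: 5 × 0.0141 × 0.9266 = 0.06533
  40–44: 5 × 0.0006 × 0.9136 = 0.00274
  45–49: 5 × 0.0000 × 0.9094 = 0.00000
Sum = 4.34527
NRR = 0.486 × 4.34527 = 2.11180
An NRR exceeding 1 indicates intrinsic growth under these rates.

2.112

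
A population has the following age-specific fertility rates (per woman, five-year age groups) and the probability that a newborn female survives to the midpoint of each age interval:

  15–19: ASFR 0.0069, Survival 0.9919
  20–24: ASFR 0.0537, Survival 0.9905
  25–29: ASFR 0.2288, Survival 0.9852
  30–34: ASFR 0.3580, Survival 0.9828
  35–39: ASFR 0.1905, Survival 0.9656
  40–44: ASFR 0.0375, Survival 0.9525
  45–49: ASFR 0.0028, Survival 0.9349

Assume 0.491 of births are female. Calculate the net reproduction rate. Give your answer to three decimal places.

Proportion female at birth = 0.491.
Weighting each age-specific rate by interval width and survival:
  15–19: 5 × 0.0069 × 0.9919 = 0.03422
  20–24: 5 × 0.0537 × 0.9905 = 0.26595
  25–29: 5 × 0.2288 × 0.9852 = 1.12707
  30–34: 5 × 0.3580 × 0.9828 = 1.75921
  35–39: 5 × 0.1905 × 0.9656 = 0.91973
  40–44: 5 × 0.0375 × 0.9525 = 0.17859
  45–49: 5 × 0.0028 × 0.9349 = 0.01309
Sum = 4.29786
NRR = 0.491 × 4.29786 = 2.11025

2.110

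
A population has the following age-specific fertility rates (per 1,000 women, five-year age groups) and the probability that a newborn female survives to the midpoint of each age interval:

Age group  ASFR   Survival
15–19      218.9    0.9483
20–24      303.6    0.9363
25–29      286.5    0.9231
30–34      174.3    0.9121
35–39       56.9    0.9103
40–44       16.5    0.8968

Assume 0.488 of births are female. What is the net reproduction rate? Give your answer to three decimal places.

Proportion female at birth = 0.488.
Survival-weighted fertility by age (5·fₓ·Sₓ):
  15–19: 5 × 218.9/1000 × 0.9483 = 1.03791
  20–24: 5 × 303.6/1000 × 0.9363 = 1.42130
  25–29: 5 × 286.5/1000 × 0.9231 = 1.32234
  30–34: 5 × 174.3/1000 × 0.9121 = 0.79490
  35–39: 5 × 56.9/1000 × 0.9103 = 0.25898
  40–44: 5 × 16.5/1000 × 0.8968 = 0.07399
Sum = 4.90942
NRR = 0.488 × 4.90942 = 2.39580

2.396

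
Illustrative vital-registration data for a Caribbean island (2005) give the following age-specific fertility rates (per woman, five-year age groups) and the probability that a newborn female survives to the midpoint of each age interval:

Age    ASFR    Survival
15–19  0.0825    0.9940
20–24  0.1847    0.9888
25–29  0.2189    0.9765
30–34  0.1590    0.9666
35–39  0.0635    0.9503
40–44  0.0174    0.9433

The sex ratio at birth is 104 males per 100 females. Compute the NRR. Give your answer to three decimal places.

Proportion female at birth = 100 / (100 + 104) = 0.49020.
Per-age-group product (5 × ASFR × survival probability):
  15–19: 5 × 0.0825 × 0.9940 = 0.41003
  20–24: 5 × 0.1847 × 0.9888 = 0.91316
  25–29: 5 × 0.2189 × 0.9765 = 1.06878
  30–34: 5 × 0.1590 × 0.9666 = 0.76845
  35–39: 5 × 0.0635 × 0.9503 = 0.30172
  40–44: 5 × 0.0174 × 0.9433 = 0.08207
Sum = 3.54421
NRR = 0.49020 × 3.54421 = 1.73737
With NRR above 1 the population is above replacement fertility.

1.737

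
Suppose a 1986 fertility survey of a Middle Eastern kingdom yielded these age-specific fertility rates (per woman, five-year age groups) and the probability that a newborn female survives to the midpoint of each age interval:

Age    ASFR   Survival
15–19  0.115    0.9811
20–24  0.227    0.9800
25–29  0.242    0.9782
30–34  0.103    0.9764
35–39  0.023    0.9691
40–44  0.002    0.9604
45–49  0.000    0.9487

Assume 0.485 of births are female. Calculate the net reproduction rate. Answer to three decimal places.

1.690

Proportion female at birth = 0.485.
Survival-weighted fertility by age (5·fₓ·Sₓ):
  15–19: 5 × 0.115 × 0.9811 = 0.56413
  20–24: 5 × 0.227 × 0.9800 = 1.11230
  25–29: 5 × 0.242 × 0.9782 = 1.18362
  30–34: 5 × 0.103 × 0.9764 = 0.50285
  35–39: 5 × 0.023 × 0.9691 = 0.11145
  40–44: 5 × 0.002 × 0.9604 = 0.00960
  45–49: 5 × 0.000 × 0.9487 = 0.00000
Sum = 3.48395
NRR = 0.485 × 3.48395 = 1.68972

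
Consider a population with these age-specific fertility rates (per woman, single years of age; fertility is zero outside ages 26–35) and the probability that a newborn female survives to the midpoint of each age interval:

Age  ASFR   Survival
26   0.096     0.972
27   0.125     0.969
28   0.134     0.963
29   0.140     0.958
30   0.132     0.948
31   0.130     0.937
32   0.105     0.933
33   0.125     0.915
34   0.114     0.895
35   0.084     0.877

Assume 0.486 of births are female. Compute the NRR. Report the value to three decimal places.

Proportion female at birth = 0.486.
Weighting each age-specific rate by interval width and survival:
  26: 1 × 0.096 × 0.972 = 0.09331
  27: 1 × 0.125 × 0.969 = 0.12113
  28: 1 × 0.134 × 0.963 = 0.12904
  29: 1 × 0.140 × 0.958 = 0.13412
  30: 1 × 0.132 × 0.948 = 0.12514
  31: 1 × 0.130 × 0.937 = 0.12181
  32: 1 × 0.105 × 0.933 = 0.09797
  33: 1 × 0.125 × 0.915 = 0.11438
  34: 1 × 0.114 × 0.895 = 0.10203
  35: 1 × 0.084 × 0.877 = 0.07367
Sum = 1.11260
NRR = 0.486 × 1.11260 = 0.54072

0.541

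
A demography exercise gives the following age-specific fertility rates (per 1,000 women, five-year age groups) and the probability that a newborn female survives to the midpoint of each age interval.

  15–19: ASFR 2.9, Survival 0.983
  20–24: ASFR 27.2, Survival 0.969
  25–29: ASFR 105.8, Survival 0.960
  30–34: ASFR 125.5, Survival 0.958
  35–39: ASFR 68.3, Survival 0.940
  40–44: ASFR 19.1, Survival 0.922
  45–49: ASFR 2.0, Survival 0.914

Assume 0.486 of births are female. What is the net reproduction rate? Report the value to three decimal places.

0.813

Proportion female at birth = 0.486.
Each age group contributes 5 × ASFR × survival:
  15–19: 5 × 2.9/1000 × 0.983 = 0.01425
  20–24: 5 × 27.2/1000 × 0.969 = 0.13178
  25–29: 5 × 105.8/1000 × 0.960 = 0.50784
  30–34: 5 × 125.5/1000 × 0.958 = 0.60115
  35–39: 5 × 68.3/1000 × 0.940 = 0.32101
  40–44: 5 × 19.1/1000 × 0.922 = 0.08805
  45–49: 5 × 2.0/1000 × 0.914 = 0.00914
Sum = 1.67322
NRR = 0.486 × 1.67322 = 0.81318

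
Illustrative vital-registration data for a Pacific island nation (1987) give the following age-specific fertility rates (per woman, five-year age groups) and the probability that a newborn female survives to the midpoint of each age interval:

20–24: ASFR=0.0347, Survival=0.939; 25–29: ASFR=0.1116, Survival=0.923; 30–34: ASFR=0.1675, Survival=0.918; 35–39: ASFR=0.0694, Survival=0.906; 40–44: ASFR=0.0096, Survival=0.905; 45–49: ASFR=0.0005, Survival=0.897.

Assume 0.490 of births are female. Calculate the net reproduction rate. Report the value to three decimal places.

Proportion female at birth = 0.490.
Each age group contributes 5 × ASFR × survival:
  20–24: 5 × 0.0347 × 0.939 = 0.16292
  25–29: 5 × 0.1116 × 0.923 = 0.51503
  30–34: 5 × 0.1675 × 0.918 = 0.76883
  35–39: 5 × 0.0694 × 0.906 = 0.31438
  40–44: 5 × 0.0096 × 0.905 = 0.04344
  45–49: 5 × 0.0005 × 0.897 = 0.00224
Sum = 1.80684
NRR = 0.490 × 1.80684 = 0.88535

0.885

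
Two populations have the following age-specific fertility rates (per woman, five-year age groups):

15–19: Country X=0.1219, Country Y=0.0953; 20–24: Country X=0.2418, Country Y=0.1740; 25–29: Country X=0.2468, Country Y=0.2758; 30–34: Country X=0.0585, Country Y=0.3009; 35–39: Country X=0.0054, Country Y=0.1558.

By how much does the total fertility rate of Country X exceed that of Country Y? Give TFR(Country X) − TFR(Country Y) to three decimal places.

-1.637

Country X:
  Sum of ASFRs = 0.1219 + 0.2418 + 0.2468 + 0.0585 + 0.0054 = 0.6744
  TFR = 5 × 0.6744 = 3.372
Country Y:
  Sum of ASFRs = 0.0953 + 0.1740 + 0.2758 + 0.3009 + 0.1558 = 1.0018
  TFR = 5 × 1.0018 = 5.009
Difference = 3.372 − 5.009 = -1.637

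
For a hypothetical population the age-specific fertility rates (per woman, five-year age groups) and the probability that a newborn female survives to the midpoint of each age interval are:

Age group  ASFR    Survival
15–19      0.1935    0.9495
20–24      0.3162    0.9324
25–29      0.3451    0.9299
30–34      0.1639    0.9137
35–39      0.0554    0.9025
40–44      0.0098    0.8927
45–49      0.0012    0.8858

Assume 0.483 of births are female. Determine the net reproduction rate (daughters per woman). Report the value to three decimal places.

Proportion female at birth = 0.483.
Each age group contributes 5 × ASFR × survival:
  15–19: 5 × 0.1935 × 0.9495 = 0.91864
  20–24: 5 × 0.3162 × 0.9324 = 1.47412
  25–29: 5 × 0.3451 × 0.9299 = 1.60454
  30–34: 5 × 0.1639 × 0.9137 = 0.74878
  35–39: 5 × 0.0554 × 0.9025 = 0.24999
  40–44: 5 × 0.0098 × 0.8927 = 0.04374
  45–49: 5 × 0.0012 × 0.8858 = 0.00531
Sum = 5.04512
NRR = 0.483 × 5.04512 = 2.43679
An NRR exceeding 1 indicates intrinsic growth under these rates.

2.437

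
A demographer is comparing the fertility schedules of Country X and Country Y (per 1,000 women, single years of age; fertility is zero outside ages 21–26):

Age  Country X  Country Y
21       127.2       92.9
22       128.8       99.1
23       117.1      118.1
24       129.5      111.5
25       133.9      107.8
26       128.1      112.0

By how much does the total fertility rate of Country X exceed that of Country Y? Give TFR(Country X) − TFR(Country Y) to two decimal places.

Country X:
  Sum of ASFRs = 127.2 + 128.8 + 117.1 + 129.5 + 133.9 + 128.1 = 764.6
  TFR = 764.6 / 1000 = 0.7646
Country Y:
  Sum of ASFRs = 92.9 + 99.1 + 118.1 + 111.5 + 107.8 + 112.0 = 641.4
  TFR = 641.4 / 1000 = 0.6414
Difference = 0.7646 − 0.6414 = 0.1232

0.12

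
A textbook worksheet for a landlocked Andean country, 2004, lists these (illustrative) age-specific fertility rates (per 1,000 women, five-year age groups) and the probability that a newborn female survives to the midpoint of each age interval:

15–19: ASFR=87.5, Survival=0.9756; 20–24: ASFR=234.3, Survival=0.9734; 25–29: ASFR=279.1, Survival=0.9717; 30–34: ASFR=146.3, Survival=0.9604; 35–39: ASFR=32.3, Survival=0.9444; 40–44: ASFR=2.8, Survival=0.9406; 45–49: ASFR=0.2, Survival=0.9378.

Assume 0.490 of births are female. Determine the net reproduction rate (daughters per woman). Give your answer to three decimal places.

Proportion female at birth = 0.490.
Each age group contributes 5 × ASFR × survival:
  15–19: 5 × 87.5/1000 × 0.9756 = 0.42683
  20–24: 5 × 234.3/1000 × 0.9734 = 1.14034
  25–29: 5 × 279.1/1000 × 0.9717 = 1.35601
  30–34: 5 × 146.3/1000 × 0.9604 = 0.70253
  35–39: 5 × 32.3/1000 × 0.9444 = 0.15252
  40–44: 5 × 2.8/1000 × 0.9406 = 0.01317
  45–49: 5 × 0.2/1000 × 0.9378 = 0.00094
Sum = 3.79234
NRR = 0.490 × 3.79234 = 1.85825

1.858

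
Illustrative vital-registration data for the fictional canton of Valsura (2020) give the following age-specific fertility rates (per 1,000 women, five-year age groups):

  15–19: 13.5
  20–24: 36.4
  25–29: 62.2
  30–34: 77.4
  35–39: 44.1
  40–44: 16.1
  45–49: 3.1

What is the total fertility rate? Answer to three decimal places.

1.264

Sum of ASFRs = 13.5 + 36.4 + 62.2 + 77.4 + 44.1 + 16.1 + 3.1 = 252.8
TFR = 5 × 252.8 / 1000 = 1.264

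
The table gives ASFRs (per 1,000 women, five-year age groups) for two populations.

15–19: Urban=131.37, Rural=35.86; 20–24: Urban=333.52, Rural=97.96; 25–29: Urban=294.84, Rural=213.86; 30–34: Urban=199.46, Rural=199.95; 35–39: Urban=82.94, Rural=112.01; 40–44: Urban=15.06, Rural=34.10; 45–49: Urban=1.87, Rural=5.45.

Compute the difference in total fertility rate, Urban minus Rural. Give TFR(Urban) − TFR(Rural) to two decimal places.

1.80

Urban:
  Sum of ASFRs = 131.37 + 333.52 + 294.84 + 199.46 + 82.94 + 15.06 + 1.87 = 1059.06
  TFR = 5 × 1059.06 / 1000 = 5.2953
Rural:
  Sum of ASFRs = 35.86 + 97.96 + 213.86 + 199.95 + 112.01 + 34.10 + 5.45 = 699.19
  TFR = 5 × 699.19 / 1000 = 3.49595
Difference = 5.2953 − 3.49595 = 1.79935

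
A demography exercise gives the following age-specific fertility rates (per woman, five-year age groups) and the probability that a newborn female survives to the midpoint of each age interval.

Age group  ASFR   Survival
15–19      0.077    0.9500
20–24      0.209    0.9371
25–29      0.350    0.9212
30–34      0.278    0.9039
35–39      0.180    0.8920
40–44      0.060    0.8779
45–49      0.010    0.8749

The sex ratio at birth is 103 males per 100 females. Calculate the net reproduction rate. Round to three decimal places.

Proportion female at birth = 100 / (100 + 103) = 0.49261.
Each age group contributes 5 × ASFR × survival:
  15–19: 5 × 0.077 × 0.9500 = 0.36575
  20–24: 5 × 0.209 × 0.9371 = 0.97927
  25–29: 5 × 0.350 × 0.9212 = 1.61210
  30–34: 5 × 0.278 × 0.9039 = 1.25642
  35–39: 5 × 0.180 × 0.8920 = 0.80280
  40–44: 5 × 0.060 × 0.8779 = 0.26337
  45–49: 5 × 0.010 × 0.8749 = 0.04375
Sum = 5.32346
NRR = 0.49261 × 5.32346 = 2.62239
NRR > 1, so each generation more than replaces itself.

2.622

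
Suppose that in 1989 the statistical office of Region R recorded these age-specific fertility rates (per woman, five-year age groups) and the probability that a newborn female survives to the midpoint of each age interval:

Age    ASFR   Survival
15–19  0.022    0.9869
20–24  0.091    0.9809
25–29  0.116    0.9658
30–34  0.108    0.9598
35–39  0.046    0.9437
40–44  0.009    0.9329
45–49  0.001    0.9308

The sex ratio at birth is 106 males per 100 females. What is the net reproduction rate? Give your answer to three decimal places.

Proportion female at birth = 100 / (100 + 106) = 0.48544.
Per-age-group product (5 × ASFR × survival probability):
  15–19: 5 × 0.022 × 0.9869 = 0.10856
  20–24: 5 × 0.091 × 0.9809 = 0.44631
  25–29: 5 × 0.116 × 0.9658 = 0.56016
  30–34: 5 × 0.108 × 0.9598 = 0.51829
  35–39: 5 × 0.046 × 0.9437 = 0.21705
  40–44: 5 × 0.009 × 0.9329 = 0.04198
  45–49: 5 × 0.001 × 0.9308 = 0.00465
Sum = 1.89700
NRR = 0.48544 × 1.89700 = 0.92088
With NRR below 1 the population is below replacement fertility.

0.921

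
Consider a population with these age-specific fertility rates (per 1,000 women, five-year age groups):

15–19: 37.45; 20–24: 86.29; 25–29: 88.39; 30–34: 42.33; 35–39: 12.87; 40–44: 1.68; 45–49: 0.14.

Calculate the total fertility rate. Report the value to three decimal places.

Sum of ASFRs = 37.45 + 86.29 + 88.39 + 42.33 + 12.87 + 1.68 + 0.14 = 269.15
TFR = 5 × 269.15 / 1000 = 1.34575

1.346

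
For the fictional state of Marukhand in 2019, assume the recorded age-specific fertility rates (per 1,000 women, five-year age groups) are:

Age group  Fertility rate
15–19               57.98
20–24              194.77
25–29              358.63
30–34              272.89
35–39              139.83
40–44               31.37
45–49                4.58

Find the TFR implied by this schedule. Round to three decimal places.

Sum of ASFRs = 57.98 + 194.77 + 358.63 + 272.89 + 139.83 + 31.37 + 4.58 = 1060.05
TFR = 5 × 1060.05 / 1000 = 5.30025

5.300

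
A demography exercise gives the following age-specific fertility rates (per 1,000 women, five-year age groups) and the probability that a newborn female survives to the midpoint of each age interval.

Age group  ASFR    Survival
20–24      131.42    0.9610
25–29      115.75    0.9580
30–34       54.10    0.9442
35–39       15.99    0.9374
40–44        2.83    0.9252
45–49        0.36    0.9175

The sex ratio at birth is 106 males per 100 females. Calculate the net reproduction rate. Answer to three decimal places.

0.743

Proportion female at birth = 100 / (100 + 106) = 0.48544.
Each age group contributes 5 × ASFR × survival:
  20–24: 5 × 131.42/1000 × 0.9610 = 0.63147
  25–29: 5 × 115.75/1000 × 0.9580 = 0.55444
  30–34: 5 × 54.10/1000 × 0.9442 = 0.25541
  35–39: 5 × 15.99/1000 × 0.9374 = 0.07495
  40–44: 5 × 2.83/1000 × 0.9252 = 0.01309
  45–49: 5 × 0.36/1000 × 0.9175 = 0.00165
Sum = 1.53101
NRR = 0.48544 × 1.53101 = 0.74321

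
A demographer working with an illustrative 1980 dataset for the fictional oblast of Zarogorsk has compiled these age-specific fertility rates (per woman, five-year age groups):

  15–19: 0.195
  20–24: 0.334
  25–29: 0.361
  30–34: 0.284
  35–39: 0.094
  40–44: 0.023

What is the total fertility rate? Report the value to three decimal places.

Sum of ASFRs = 0.195 + 0.334 + 0.361 + 0.284 + 0.094 + 0.023 = 1.291
TFR = 5 × 1.291 = 6.455

6.455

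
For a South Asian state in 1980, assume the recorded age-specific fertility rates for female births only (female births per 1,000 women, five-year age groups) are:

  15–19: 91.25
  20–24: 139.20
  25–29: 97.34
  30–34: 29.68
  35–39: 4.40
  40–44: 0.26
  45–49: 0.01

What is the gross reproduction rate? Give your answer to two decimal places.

Sum of female ASFRs = 91.25 + 139.20 + 97.34 + 29.68 + 4.40 + 0.26 + 0.01 = 362.14
GRR = 5 × 362.14 / 1000 = 1.8107

1.81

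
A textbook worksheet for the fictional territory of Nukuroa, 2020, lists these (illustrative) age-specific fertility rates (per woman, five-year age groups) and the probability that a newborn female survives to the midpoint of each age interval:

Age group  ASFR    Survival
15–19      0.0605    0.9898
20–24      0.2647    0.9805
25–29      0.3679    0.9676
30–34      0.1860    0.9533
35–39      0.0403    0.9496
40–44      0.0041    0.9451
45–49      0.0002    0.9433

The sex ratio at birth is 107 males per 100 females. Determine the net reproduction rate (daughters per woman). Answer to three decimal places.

Proportion female at birth = 100 / (100 + 107) = 0.48309.
Each age group contributes 5 × ASFR × survival:
  15–19: 5 × 0.0605 × 0.9898 = 0.29941
  20–24: 5 × 0.2647 × 0.9805 = 1.29769
  25–29: 5 × 0.3679 × 0.9676 = 1.77990
  30–34: 5 × 0.1860 × 0.9533 = 0.88657
  35–39: 5 × 0.0403 × 0.9496 = 0.19134
  40–44: 5 × 0.0041 × 0.9451 = 0.01937
  45–49: 5 × 0.0002 × 0.9433 = 0.00094
Sum = 4.47522
NRR = 0.48309 × 4.47522 = 2.16193
With NRR above 1 the population is above replacement fertility.

2.162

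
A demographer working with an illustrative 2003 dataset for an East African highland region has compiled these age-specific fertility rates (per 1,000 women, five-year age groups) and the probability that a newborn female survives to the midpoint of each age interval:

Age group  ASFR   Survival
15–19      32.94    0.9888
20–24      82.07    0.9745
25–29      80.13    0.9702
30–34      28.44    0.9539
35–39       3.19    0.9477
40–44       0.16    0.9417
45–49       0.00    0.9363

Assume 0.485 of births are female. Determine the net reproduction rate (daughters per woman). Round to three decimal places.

Proportion female at birth = 0.485.
Weighting each age-specific rate by interval width and survival:
  15–19: 5 × 32.94/1000 × 0.9888 = 0.16286
  20–24: 5 × 82.07/1000 × 0.9745 = 0.39989
  25–29: 5 × 80.13/1000 × 0.9702 = 0.38871
  30–34: 5 × 28.44/1000 × 0.9539 = 0.13564
  35–39: 5 × 3.19/1000 × 0.9477 = 0.01512
  40–44: 5 × 0.16/1000 × 0.9417 = 0.00075
  45–49: 5 × 0.00/1000 × 0.9363 = 0.00000
Sum = 1.10297
NRR = 0.485 × 1.10297 = 0.53494

0.535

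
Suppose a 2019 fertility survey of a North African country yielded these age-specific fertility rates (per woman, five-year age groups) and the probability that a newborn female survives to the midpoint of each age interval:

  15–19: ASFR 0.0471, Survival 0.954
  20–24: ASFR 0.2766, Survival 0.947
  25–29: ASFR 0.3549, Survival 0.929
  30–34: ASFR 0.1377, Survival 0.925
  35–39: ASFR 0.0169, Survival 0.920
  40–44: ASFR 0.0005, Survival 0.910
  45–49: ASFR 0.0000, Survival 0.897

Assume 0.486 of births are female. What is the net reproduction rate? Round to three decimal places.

Proportion female at birth = 0.486.
Per-age-group product (5 × ASFR × survival probability):
  15–19: 5 × 0.0471 × 0.954 = 0.22467
  20–24: 5 × 0.2766 × 0.947 = 1.30970
  25–29: 5 × 0.3549 × 0.929 = 1.64851
  30–34: 5 × 0.1377 × 0.925 = 0.63686
  35–39: 5 × 0.0169 × 0.920 = 0.07774
  40–44: 5 × 0.0005 × 0.910 = 0.00228
  45–49: 5 × 0.0000 × 0.897 = 0.00000
Sum = 3.89976
NRR = 0.486 × 3.89976 = 1.89528
An NRR exceeding 1 indicates intrinsic growth under these rates.

1.895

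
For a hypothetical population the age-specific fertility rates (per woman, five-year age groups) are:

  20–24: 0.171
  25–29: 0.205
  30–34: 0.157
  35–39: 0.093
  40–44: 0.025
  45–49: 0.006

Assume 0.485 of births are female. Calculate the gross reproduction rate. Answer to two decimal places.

1.59

Proportion female at birth = 0.485.
Sum of ASFRs = 0.171 + 0.205 + 0.157 + 0.093 + 0.025 + 0.006 = 0.657
TFR = 5 × 0.657 = 3.285
GRR = 0.485 × 3.285 = 1.59323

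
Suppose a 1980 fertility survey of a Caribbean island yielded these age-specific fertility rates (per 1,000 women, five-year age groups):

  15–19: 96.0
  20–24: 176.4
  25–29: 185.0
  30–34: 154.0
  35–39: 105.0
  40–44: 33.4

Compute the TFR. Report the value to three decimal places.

3.749

Sum of ASFRs = 96.0 + 176.4 + 185.0 + 154.0 + 105.0 + 33.4 = 749.8
TFR = 5 × 749.8 / 1000 = 3.749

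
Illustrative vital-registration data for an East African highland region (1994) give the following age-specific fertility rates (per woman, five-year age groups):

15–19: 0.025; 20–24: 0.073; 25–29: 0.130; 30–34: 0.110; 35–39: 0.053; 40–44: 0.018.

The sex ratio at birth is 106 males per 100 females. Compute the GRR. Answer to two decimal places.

0.99

Proportion female at birth = 100 / (100 + 106) = 0.48544.
Sum of ASFRs = 0.025 + 0.073 + 0.130 + 0.110 + 0.053 + 0.018 = 0.409
TFR = 5 × 0.409 = 2.045
GRR = 0.48544 × 2.045 = 0.99272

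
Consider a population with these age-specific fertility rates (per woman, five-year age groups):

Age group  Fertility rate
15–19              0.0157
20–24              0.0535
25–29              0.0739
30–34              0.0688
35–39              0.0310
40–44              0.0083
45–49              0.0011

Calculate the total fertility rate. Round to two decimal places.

1.26

Sum of ASFRs = 0.0157 + 0.0535 + 0.0739 + 0.0688 + 0.0310 + 0.0083 + 0.0011 = 0.2523
TFR = 5 × 0.2523 = 1.2615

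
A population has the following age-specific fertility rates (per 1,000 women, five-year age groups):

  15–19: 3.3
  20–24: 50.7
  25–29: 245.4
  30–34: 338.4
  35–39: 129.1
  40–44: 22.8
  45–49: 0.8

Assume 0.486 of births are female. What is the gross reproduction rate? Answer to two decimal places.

1.92

Proportion female at birth = 0.486.
Sum of ASFRs = 3.3 + 50.7 + 245.4 + 338.4 + 129.1 + 22.8 + 0.8 = 790.5
TFR = 5 × 790.5 / 1000 = 3.9525
GRR = 0.486 × 3.9525 = 1.92092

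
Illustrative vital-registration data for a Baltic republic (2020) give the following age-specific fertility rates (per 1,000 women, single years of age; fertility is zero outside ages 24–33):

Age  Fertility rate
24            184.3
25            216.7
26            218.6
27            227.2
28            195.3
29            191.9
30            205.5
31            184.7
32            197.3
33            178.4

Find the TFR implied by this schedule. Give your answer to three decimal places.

Sum of ASFRs = 184.3 + 216.7 + 218.6 + 227.2 + 195.3 + 191.9 + 205.5 + 184.7 + 197.3 + 178.4 = 1999.9
TFR = 1999.9 / 1000 = 1.9999

2.000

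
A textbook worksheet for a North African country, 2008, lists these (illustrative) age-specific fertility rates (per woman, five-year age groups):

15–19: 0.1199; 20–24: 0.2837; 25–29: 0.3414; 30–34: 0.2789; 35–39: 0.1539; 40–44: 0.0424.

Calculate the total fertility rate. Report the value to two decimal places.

6.10

Sum of ASFRs = 0.1199 + 0.2837 + 0.3414 + 0.2789 + 0.1539 + 0.0424 = 1.2202
TFR = 5 × 1.2202 = 6.101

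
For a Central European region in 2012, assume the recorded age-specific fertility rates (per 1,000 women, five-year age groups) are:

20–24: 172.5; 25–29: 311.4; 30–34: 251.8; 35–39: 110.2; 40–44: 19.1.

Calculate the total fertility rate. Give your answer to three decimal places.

4.325

Sum of ASFRs = 172.5 + 311.4 + 251.8 + 110.2 + 19.1 = 865.0
TFR = 5 × 865.0 / 1000 = 4.325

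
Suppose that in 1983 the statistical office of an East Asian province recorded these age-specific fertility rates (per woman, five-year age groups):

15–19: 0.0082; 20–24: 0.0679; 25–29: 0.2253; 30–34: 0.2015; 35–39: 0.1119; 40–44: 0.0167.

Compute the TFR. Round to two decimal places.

3.16

Sum of ASFRs = 0.0082 + 0.0679 + 0.2253 + 0.2015 + 0.1119 + 0.0167 = 0.6315
TFR = 5 × 0.6315 = 3.1575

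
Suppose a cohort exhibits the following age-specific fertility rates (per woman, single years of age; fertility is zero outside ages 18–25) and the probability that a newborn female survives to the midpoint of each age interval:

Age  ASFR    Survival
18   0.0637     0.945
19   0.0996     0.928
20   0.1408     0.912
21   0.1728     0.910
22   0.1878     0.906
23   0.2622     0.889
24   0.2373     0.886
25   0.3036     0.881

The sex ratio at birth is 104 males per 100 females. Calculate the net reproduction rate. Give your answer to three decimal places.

0.647

Proportion female at birth = 100 / (100 + 104) = 0.49020.
Per-age-group product (1 × ASFR × survival probability):
  18: 1 × 0.0637 × 0.945 = 0.06020
  19: 1 × 0.0996 × 0.928 = 0.09243
  20: 1 × 0.1408 × 0.912 = 0.12841
  21: 1 × 0.1728 × 0.910 = 0.15725
  22: 1 × 0.1878 × 0.906 = 0.17015
  23: 1 × 0.2622 × 0.889 = 0.23310
  24: 1 × 0.2373 × 0.886 = 0.21025
  25: 1 × 0.3036 × 0.881 = 0.26747
Sum = 1.31926
NRR = 0.49020 × 1.31926 = 0.64670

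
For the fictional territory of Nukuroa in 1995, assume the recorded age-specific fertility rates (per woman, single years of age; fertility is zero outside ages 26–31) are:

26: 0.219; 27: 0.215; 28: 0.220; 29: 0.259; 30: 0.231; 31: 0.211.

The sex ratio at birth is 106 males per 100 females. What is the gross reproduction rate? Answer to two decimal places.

0.66

Proportion female at birth = 100 / (100 + 106) = 0.48544.
Sum of ASFRs = 0.219 + 0.215 + 0.220 + 0.259 + 0.231 + 0.211 = 1.355
TFR = 1.355
GRR = 0.48544 × 1.355 = 0.65777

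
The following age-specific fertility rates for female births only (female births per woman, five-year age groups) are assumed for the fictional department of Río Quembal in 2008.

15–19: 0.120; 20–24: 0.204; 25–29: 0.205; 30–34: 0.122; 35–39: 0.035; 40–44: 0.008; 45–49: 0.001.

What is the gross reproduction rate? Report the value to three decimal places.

3.475

Sum of female ASFRs = 0.120 + 0.204 + 0.205 + 0.122 + 0.035 + 0.008 + 0.001 = 0.695
GRR = 5 × 0.695 = 3.475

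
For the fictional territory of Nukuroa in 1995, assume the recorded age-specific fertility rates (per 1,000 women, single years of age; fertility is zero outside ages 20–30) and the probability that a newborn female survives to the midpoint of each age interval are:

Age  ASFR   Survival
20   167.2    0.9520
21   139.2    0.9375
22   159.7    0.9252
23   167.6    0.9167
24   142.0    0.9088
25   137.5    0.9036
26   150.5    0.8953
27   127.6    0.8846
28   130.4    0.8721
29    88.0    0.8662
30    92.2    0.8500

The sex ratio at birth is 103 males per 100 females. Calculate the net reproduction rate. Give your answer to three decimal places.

0.670

Proportion female at birth = 100 / (100 + 103) = 0.49261.
Each age group contributes 1 × ASFR × survival:
  20: 1 × 167.2/1000 × 0.9520 = 0.15917
  21: 1 × 139.2/1000 × 0.9375 = 0.13050
  22: 1 × 159.7/1000 × 0.9252 = 0.14775
  23: 1 × 167.6/1000 × 0.9167 = 0.15364
  24: 1 × 142.0/1000 × 0.9088 = 0.12905
  25: 1 × 137.5/1000 × 0.9036 = 0.12425
  26: 1 × 150.5/1000 × 0.8953 = 0.13474
  27: 1 × 127.6/1000 × 0.8846 = 0.11287
  28: 1 × 130.4/1000 × 0.8721 = 0.11372
  29: 1 × 88.0/1000 × 0.8662 = 0.07623
  30: 1 × 92.2/1000 × 0.8500 = 0.07837
Sum = 1.36029
NRR = 0.49261 × 1.36029 = 0.67009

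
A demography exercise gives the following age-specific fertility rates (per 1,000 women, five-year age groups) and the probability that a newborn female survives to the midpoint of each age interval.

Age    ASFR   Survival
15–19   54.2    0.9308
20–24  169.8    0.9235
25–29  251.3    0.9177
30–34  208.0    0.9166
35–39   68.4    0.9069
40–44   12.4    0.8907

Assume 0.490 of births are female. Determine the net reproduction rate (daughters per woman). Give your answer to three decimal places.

1.719

Proportion female at birth = 0.490.
Per-age-group product (5 × ASFR × survival probability):
  15–19: 5 × 54.2/1000 × 0.9308 = 0.25225
  20–24: 5 × 169.8/1000 × 0.9235 = 0.78405
  25–29: 5 × 251.3/1000 × 0.9177 = 1.15309
  30–34: 5 × 208.0/1000 × 0.9166 = 0.95326
  35–39: 5 × 68.4/1000 × 0.9069 = 0.31016
  40–44: 5 × 12.4/1000 × 0.8907 = 0.05522
Sum = 3.50803
NRR = 0.490 × 3.50803 = 1.71893
NRR > 1, so each generation more than replaces itself.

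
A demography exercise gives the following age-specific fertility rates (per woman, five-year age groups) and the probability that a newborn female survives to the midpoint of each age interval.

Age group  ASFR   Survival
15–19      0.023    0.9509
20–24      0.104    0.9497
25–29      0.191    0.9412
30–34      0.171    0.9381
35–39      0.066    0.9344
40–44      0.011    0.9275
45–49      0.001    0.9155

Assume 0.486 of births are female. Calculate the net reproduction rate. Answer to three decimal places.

1.297

Proportion female at birth = 0.486.
Per-age-group product (5 × ASFR × survival probability):
  15–19: 5 × 0.023 × 0.9509 = 0.10935
  20–24: 5 × 0.104 × 0.9497 = 0.49384
  25–29: 5 × 0.191 × 0.9412 = 0.89885
  30–34: 5 × 0.171 × 0.9381 = 0.80208
  35–39: 5 × 0.066 × 0.9344 = 0.30835
  40–44: 5 × 0.011 × 0.9275 = 0.05101
  45–49: 5 × 0.001 × 0.9155 = 0.00458
Sum = 2.66806
NRR = 0.486 × 2.66806 = 1.29668
NRR > 1, so each generation more than replaces itself.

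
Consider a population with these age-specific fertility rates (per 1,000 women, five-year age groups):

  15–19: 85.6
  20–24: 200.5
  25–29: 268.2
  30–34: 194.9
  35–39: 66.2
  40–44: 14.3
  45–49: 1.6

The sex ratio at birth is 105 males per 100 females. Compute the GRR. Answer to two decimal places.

2.03

Proportion female at birth = 100 / (100 + 105) = 0.48780.
Sum of ASFRs = 85.6 + 200.5 + 268.2 + 194.9 + 66.2 + 14.3 + 1.6 = 831.3
TFR = 5 × 831.3 / 1000 = 4.1565
GRR = 0.48780 × 4.1565 = 2.02754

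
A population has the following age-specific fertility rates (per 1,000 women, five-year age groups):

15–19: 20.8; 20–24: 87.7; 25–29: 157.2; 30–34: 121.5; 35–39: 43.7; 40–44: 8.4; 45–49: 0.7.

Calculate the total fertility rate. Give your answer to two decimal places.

2.20

Sum of ASFRs = 20.8 + 87.7 + 157.2 + 121.5 + 43.7 + 8.4 + 0.7 = 440.0
TFR = 5 × 440.0 / 1000 = 2.2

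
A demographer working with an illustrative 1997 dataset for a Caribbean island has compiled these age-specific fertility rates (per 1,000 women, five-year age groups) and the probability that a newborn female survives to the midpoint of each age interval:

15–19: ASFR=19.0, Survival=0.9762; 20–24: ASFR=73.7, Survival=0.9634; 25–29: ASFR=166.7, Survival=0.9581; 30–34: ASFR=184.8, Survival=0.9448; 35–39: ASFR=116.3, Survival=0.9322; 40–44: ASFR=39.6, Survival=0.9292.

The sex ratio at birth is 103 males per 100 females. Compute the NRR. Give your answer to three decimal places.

1.402

Proportion female at birth = 100 / (100 + 103) = 0.49261.
Each age group contributes 5 × ASFR × survival:
  15–19: 5 × 19.0/1000 × 0.9762 = 0.09274
  20–24: 5 × 73.7/1000 × 0.9634 = 0.35501
  25–29: 5 × 166.7/1000 × 0.9581 = 0.79858
  30–34: 5 × 184.8/1000 × 0.9448 = 0.87300
  35–39: 5 × 116.3/1000 × 0.9322 = 0.54207
  40–44: 5 × 39.6/1000 × 0.9292 = 0.18398
Sum = 2.84538
NRR = 0.49261 × 2.84538 = 1.40166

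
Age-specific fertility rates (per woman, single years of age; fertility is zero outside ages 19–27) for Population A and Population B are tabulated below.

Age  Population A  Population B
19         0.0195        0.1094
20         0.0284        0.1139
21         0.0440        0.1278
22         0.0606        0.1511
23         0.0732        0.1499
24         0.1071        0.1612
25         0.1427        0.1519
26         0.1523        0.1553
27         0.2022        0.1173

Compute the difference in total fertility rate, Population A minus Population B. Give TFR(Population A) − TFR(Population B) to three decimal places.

Population A:
  Sum of ASFRs = 0.0195 + 0.0284 + 0.0440 + 0.0606 + 0.0732 + 0.1071 + 0.1427 + 0.1523 + 0.2022 = 0.8300
  TFR = 0.83
Population B:
  Sum of ASFRs = 0.1094 + 0.1139 + 0.1278 + 0.1511 + 0.1499 + 0.1612 + 0.1519 + 0.1553 + 0.1173 = 1.2378
  TFR = 1.2378
Difference = 0.83 − 1.2378 = -0.4078

-0.408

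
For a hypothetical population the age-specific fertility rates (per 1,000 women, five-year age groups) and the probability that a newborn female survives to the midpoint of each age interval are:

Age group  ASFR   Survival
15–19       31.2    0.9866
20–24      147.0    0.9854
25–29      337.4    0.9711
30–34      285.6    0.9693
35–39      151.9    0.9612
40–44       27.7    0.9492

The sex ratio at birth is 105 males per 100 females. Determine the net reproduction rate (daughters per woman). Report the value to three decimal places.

Proportion female at birth = 100 / (100 + 105) = 0.48780.
Survival-weighted fertility by age (5·fₓ·Sₓ):
  15–19: 5 × 31.2/1000 × 0.9866 = 0.15391
  20–24: 5 × 147.0/1000 × 0.9854 = 0.72427
  25–29: 5 × 337.4/1000 × 0.9711 = 1.63825
  30–34: 5 × 285.6/1000 × 0.9693 = 1.38416
  35–39: 5 × 151.9/1000 × 0.9612 = 0.73003
  40–44: 5 × 27.7/1000 × 0.9492 = 0.13146
Sum = 4.76208
NRR = 0.48780 × 4.76208 = 2.32294
An NRR exceeding 1 indicates intrinsic growth under these rates.

2.323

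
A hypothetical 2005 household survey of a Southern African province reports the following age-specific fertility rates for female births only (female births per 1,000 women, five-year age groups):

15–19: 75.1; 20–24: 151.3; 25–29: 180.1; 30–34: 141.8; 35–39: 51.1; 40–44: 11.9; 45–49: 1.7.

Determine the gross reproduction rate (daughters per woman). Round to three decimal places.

Sum of female ASFRs = 75.1 + 151.3 + 180.1 + 141.8 + 51.1 + 11.9 + 1.7 = 613.0
GRR = 5 × 613.0 / 1000 = 3.065

3.065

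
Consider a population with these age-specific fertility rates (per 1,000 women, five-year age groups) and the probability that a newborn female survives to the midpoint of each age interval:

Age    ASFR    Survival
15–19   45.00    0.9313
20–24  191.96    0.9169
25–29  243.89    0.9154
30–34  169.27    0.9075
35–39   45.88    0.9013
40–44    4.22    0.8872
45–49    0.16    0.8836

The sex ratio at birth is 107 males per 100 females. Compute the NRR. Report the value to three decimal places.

1.546

Proportion female at birth = 100 / (100 + 107) = 0.48309.
Per-age-group product (5 × ASFR × survival probability):
  15–19: 5 × 45.00/1000 × 0.9313 = 0.20954
  20–24: 5 × 191.96/1000 × 0.9169 = 0.88004
  25–29: 5 × 243.89/1000 × 0.9154 = 1.11628
  30–34: 5 × 169.27/1000 × 0.9075 = 0.76806
  35–39: 5 × 45.88/1000 × 0.9013 = 0.20676
  40–44: 5 × 4.22/1000 × 0.8872 = 0.01872
  45–49: 5 × 0.16/1000 × 0.8836 = 0.00071
Sum = 3.20011
NRR = 0.48309 × 3.20011 = 1.54594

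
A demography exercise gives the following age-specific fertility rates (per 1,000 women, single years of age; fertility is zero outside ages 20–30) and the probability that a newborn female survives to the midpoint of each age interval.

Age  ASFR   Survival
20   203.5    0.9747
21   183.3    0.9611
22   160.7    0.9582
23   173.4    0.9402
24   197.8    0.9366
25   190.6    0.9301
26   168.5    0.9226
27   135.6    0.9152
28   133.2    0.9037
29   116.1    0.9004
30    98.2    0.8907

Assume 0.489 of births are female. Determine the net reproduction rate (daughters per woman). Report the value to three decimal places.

0.805

Proportion female at birth = 0.489.
Per-age-group product (1 × ASFR × survival probability):
  20: 1 × 203.5/1000 × 0.9747 = 0.19835
  21: 1 × 183.3/1000 × 0.9611 = 0.17617
  22: 1 × 160.7/1000 × 0.9582 = 0.15398
  23: 1 × 173.4/1000 × 0.9402 = 0.16303
  24: 1 × 197.8/1000 × 0.9366 = 0.18526
  25: 1 × 190.6/1000 × 0.9301 = 0.17728
  26: 1 × 168.5/1000 × 0.9226 = 0.15546
  27: 1 × 135.6/1000 × 0.9152 = 0.12410
  28: 1 × 133.2/1000 × 0.9037 = 0.12037
  29: 1 × 116.1/1000 × 0.9004 = 0.10454
  30: 1 × 98.2/1000 × 0.8907 = 0.08747
Sum = 1.64601
NRR = 0.489 × 1.64601 = 0.80490
NRR < 1, so the cohort does not fully replace itself.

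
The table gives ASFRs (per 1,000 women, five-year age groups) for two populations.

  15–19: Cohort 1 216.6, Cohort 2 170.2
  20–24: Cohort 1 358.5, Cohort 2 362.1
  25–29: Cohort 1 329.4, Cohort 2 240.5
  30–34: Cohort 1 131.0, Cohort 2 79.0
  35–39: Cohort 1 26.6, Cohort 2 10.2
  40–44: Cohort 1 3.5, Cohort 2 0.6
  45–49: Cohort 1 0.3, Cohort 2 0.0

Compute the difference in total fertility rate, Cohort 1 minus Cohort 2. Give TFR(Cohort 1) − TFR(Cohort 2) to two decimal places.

1.02

Cohort 1:
  Sum of ASFRs = 216.6 + 358.5 + 329.4 + 131.0 + 26.6 + 3.5 + 0.3 = 1065.9
  TFR = 5 × 1065.9 / 1000 = 5.3295
Cohort 2:
  Sum of ASFRs = 170.2 + 362.1 + 240.5 + 79.0 + 10.2 + 0.6 + 0.0 = 862.6
  TFR = 5 × 862.6 / 1000 = 4.313
Difference = 5.3295 − 4.313 = 1.0165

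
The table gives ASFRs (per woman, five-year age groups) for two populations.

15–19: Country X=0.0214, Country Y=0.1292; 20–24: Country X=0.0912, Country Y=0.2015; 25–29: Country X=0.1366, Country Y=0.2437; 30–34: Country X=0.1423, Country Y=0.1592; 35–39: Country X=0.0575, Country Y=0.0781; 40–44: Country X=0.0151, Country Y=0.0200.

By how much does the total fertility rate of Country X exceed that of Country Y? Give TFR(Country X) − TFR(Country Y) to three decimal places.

Country X:
  Sum of ASFRs = 0.0214 + 0.0912 + 0.1366 + 0.1423 + 0.0575 + 0.0151 = 0.4641
  TFR = 5 × 0.4641 = 2.3205
Country Y:
  Sum of ASFRs = 0.1292 + 0.2015 + 0.2437 + 0.1592 + 0.0781 + 0.0200 = 0.8317
  TFR = 5 × 0.8317 = 4.1585
Difference = 2.3205 − 4.1585 = -1.838

-1.838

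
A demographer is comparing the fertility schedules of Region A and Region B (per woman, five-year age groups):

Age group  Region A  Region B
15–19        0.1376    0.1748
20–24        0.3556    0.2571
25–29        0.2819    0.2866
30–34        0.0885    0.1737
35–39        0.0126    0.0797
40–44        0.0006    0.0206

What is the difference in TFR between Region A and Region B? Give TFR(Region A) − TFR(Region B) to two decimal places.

Region A:
  Sum of ASFRs = 0.1376 + 0.3556 + 0.2819 + 0.0885 + 0.0126 + 0.0006 = 0.8768
  TFR = 5 × 0.8768 = 4.384
Region B:
  Sum of ASFRs = 0.1748 + 0.2571 + 0.2866 + 0.1737 + 0.0797 + 0.0206 = 0.9925
  TFR = 5 × 0.9925 = 4.9625
Difference = 4.384 − 4.9625 = -0.5785

-0.58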